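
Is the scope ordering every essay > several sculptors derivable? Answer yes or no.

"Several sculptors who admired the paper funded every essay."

Yes

*every essay* sits in the matrix clause, not in the relative clause on *several sculptors*.
With no island boundary between them, the object can take inverse scope over the subject via ordinary QR within the clause.
Both orderings are possible: *several sculptors* > *every essay* and *every essay* > *several sculptors*.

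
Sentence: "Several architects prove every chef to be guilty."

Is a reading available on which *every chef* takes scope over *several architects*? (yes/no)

*every chef* is the subject of an ECM infinitive — the infinitival complement of an ECM verb is not a scope island, so *every chef* can raise into the matrix clause.
Nothing blocks QR of the lower DP to a position above the higher one, so inverse scope is available.
The sentence is scopally ambiguous between *several architects* > *every chef* and *every chef* > *several architects*.

Yes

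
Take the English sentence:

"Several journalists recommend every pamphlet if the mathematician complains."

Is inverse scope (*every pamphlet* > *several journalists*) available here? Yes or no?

Yes

Neither queried DP is inside the adjunct, so the adjunct-island constraint does not apply.
Ordinary QR to a clause-peripheral position gives the wide-scope LF for the lower DP.
The sentence is scopally ambiguous between *several journalists* > *every pamphlet* and *every pamphlet* > *several journalists*.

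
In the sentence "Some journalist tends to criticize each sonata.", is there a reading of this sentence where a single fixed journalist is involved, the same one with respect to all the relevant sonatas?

This is the *some journalist* > *each sonata* reading.
Nothing needs to raise for *some journalist* > *each sonata*, so no island constraint is at stake.

Yes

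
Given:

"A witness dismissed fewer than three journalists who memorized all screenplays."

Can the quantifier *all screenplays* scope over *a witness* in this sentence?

No

*all screenplays* occurs within the relative clause *who memorized all screenplays* modifying *fewer than three journalists*.
Quantifiers inside a relative clause are trapped there; the RC boundary blocks QR.
The inverse ordering *all screenplays* > *a witness* is therefore underivable.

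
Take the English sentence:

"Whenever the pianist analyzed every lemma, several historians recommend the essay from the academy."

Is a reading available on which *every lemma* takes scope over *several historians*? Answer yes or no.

No

Structurally, *every lemma* is inside the adjunct clause *whenever the pianist analyzed every lemma*.
Since the clause is an adjunct (not a complement), the Adjunct Condition blocks QR across its edge.
The ordering *every lemma* > *several historians* is therefore underivable.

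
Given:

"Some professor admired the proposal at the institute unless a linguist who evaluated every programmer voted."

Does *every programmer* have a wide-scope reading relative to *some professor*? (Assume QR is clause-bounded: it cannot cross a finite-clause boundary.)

No

*every programmer* occurs within the relative clause *who evaluated every programmer*, which is itself inside the adjunct *unless a linguist who evaluated every programmer voted*.
Both the relative clause and the enclosing adjunct are scope islands; QR cannot cross either.
So the wide-scope reading for *every programmer* is blocked.
(Only the surface reading survives: one fixed professor with respect to all the relevant programmers.)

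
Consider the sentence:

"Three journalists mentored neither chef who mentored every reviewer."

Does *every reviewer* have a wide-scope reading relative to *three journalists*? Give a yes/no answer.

No

The target quantifier *every reviewer* is part of the relative clause *who mentored every reviewer* modifying *neither chef*.
Relative clauses are scope islands: a quantifier cannot QR out of a relative clause to take scope in the matrix clause.
The inverse ordering *every reviewer* > *three journalists* is therefore underivable.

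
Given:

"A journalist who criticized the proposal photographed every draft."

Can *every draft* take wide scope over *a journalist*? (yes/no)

Although the sentence contains a relative clause (*who criticized the proposal*), *every draft* is outside it, in the matrix VP.
Since no island is crossed, the inverse ordering is licensed alongside surface scope.
So *every draft* > *a journalist* is among the available readings.

Yes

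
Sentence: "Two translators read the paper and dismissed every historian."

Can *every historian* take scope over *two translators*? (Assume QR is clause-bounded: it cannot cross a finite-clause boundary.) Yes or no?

*every historian* occurs within one conjunct of the coordinate structure (*dismissed every historian*).
A quantifier cannot raise out of one conjunct of a coordination across the whole coordinate structure — the CSC applies to QR.
*every historian* is confined to the island and cannot take scope over *two translators*.

No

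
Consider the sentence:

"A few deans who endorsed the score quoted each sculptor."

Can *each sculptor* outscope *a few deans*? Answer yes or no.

*each sculptor* sits in the matrix clause, not in the relative clause on *a few deans*.
QR within a single clause is free, so the lower quantifier may take scope over the higher one.
So *each sculptor* > *a few deans* is among the available readings.

Yes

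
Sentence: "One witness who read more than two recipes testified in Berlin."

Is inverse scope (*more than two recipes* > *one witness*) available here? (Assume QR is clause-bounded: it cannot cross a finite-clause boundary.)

No

*more than two recipes* is embedded in the relative clause *who read more than two recipes*.
The relative clause forms an island for QR, so the quantifier is confined to the head noun's restrictor.
Hence only narrow scope for *more than two recipes* (under *one witness*) survives.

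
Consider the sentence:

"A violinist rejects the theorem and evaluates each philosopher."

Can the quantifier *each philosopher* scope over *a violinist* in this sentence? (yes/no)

No

*each philosopher* sits inside one conjunct of the coordinate structure (*evaluates each philosopher*).
Coordinate structures are islands for non-across-the-board movement, QR included.
So *each philosopher* cannot raise high enough to outscope *a violinist*; only the surface ordering *a violinist* > *each philosopher* is available.
(Only the surface reading survives: one fixed violinist with respect to all the relevant philosophers.)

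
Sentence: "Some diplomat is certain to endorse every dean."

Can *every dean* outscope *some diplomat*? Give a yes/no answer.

Yes

*every dean* is inside a raising infinitive, which is transparent to QR (no CP barrier), so it behaves as a matrix argument.
QR within a single clause is free, so the lower quantifier may take scope over the higher one.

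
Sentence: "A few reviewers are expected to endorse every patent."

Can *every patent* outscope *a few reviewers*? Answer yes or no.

Infinitival complements of raising predicates do not block QR; *every patent* and *a few reviewers* are effectively clausemates.
Nothing blocks QR of the lower DP to a position above the higher one, so inverse scope is available.
Both orderings are possible: *a few reviewers* > *every patent* and *every patent* > *a few reviewers*.

Yes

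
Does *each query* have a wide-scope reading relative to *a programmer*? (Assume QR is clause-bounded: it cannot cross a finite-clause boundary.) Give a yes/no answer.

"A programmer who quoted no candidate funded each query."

*each query* is a matrix argument; only *a programmer* is modified by the relative clause *who quoted no candidate*, so the RC island is irrelevant to the target quantifier.
QR within a single clause is free, so the lower quantifier may take scope over the higher one.

Yes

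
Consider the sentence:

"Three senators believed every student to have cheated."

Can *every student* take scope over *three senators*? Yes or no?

Yes

*every student* is an ECM subject; ECM complements are not islands, and the embedded quantifier may take matrix scope.
No island intervenes, so both surface and inverse scope are derivable.
So *every student* > *three senators* is among the available readings.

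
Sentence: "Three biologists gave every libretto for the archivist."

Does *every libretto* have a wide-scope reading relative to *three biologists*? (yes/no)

Yes

Both DPs are arguments of the same predicate; there is no clause or island boundary between them.
Nothing blocks QR of the lower DP to a position above the higher one, so inverse scope is available.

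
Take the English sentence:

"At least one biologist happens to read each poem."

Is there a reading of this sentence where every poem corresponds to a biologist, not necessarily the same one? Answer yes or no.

Yes

That reading corresponds to *each poem* > *at least one biologist*.
*each poem* is the object of the infinitival complement of a raising predicate; raising infinitives are transparent for QR, so the two DPs are in effect clausemates.
Since no island is crossed, the inverse ordering is licensed alongside surface scope.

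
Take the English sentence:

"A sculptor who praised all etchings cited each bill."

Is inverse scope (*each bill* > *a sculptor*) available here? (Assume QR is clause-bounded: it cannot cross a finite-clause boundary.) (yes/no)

Yes

Although the sentence contains a relative clause (*who praised all etchings*), *each bill* is outside it, in the matrix VP.
No island intervenes, so both surface and inverse scope are derivable.
The sentence is scopally ambiguous between *a sculptor* > *each bill* and *each bill* > *a sculptor*.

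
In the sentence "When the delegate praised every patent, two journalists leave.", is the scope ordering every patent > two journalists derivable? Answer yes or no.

The target quantifier *every patent* is part of the adjunct clause *when the delegate praised every patent*.
Adverbial clauses are not L-marked, so they are barriers for QR — the quantifier cannot escape the adjunct.
*every patent* > *two journalists* would require crossing that boundary, which is illicit.

No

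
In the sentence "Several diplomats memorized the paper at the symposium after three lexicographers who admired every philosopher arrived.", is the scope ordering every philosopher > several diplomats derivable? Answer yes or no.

No

*every philosopher* sits inside the relative clause *who admired every philosopher*, which is itself inside the adjunct *after three lexicographers who admired every philosopher arrived*.
Even if one barrier were somehow void, the other would still block QR.
Hence only narrow scope for *every philosopher* (under *several diplomats*) survives.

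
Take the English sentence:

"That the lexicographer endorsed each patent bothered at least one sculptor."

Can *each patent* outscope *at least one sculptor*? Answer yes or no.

*each patent* occurs within the sentential subject *that the lexicographer endorsed each patent*.
The subject-island constraint blocks QR out of a clausal subject.
The ordering *each patent* > *at least one sculptor* is therefore underivable.

No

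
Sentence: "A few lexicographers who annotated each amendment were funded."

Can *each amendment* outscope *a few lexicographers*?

The DP *each amendment* is contained in the relative clause *who annotated each amendment*.
Relative clauses are scope islands: a quantifier cannot QR out of a relative clause to take scope in the matrix clause.
*each amendment* is confined to the island and cannot take scope over *a few lexicographers*.

No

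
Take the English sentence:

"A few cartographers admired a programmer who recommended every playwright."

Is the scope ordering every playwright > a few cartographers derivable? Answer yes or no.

*every playwright* sits inside the relative clause *who recommended every playwright* modifying *a programmer*.
Relative clauses are scope islands: a quantifier cannot QR out of a relative clause to take scope in the matrix clause.
The inverse ordering *every playwright* > *a few cartographers* is therefore underivable.

No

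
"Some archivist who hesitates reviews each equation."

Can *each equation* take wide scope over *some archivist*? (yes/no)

Yes

*each equation* sits in the matrix clause, not in the relative clause on *some archivist*.
Nothing blocks QR of the lower DP to a position above the higher one, so inverse scope is available.
So *each equation* > *some archivist* is among the available readings.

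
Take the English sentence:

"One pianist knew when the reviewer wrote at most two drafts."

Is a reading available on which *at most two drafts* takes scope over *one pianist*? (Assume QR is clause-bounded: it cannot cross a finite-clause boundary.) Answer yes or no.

*at most two drafts* sits inside the embedded question *when the reviewer wrote at most two drafts*.
An indirect question is a wh-island; the filled [Spec,CP] blocks QR across the CP edge.
*at most two drafts* > *one pianist* would require crossing that boundary, which is illicit.
(Only the surface reading survives: one fixed pianist with respect to all the relevant drafts.)

No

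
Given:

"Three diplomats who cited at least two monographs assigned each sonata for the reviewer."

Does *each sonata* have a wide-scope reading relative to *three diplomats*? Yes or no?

Yes

The RC *who cited at least two monographs* is an island, but *each sonata* is not inside it — it is the matrix object, a clausemate of *three diplomats*.
Clause-internal QR can adjoin the lower DP above the subject, yielding the inverse reading.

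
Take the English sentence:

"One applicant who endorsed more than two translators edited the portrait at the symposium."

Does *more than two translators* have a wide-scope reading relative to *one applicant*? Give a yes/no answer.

No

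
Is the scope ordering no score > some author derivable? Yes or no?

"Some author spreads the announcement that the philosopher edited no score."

No

*no score* is embedded in the complex NP *the announcement that the philosopher edited no score*.
A that-clause complement to a noun is an island; QR cannot cross the NP boundary.
So *no score* cannot raise to a position above *some author*.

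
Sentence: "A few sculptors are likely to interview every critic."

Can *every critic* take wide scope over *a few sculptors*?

Yes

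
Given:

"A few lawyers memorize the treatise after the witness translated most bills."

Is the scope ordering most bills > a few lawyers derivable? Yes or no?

*most bills* sits inside the adjunct clause *after the witness translated most bills*.
Scope out of an adjunct clause is unavailable: QR respects the adjunct-island constraint.
So the wide-scope reading for *most bills* is blocked.

No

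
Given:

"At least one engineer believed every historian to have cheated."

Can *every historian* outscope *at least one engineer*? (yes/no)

Yes

*every historian* is an ECM subject; ECM complements are not islands, and the embedded quantifier may take matrix scope.
Ordinary QR to a clause-peripheral position gives the wide-scope LF for the lower DP.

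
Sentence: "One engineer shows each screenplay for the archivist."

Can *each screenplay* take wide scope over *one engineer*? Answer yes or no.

Yes

*each screenplay* is the matrix object and *one engineer* the matrix subject; the two are clausemates.
With no island boundary between them, the object can take inverse scope over the subject via ordinary QR within the clause.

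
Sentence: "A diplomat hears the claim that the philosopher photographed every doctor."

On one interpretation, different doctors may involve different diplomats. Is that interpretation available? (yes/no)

The paraphrase describes the scope ordering *every doctor* > *a diplomat*.
*every doctor* is embedded in the complex NP *the claim that the philosopher photographed every doctor*.
Noun-complement clauses are scope islands (the Complex NP Constraint): a quantifier inside one cannot scope into the matrix.
So *every doctor* cannot raise high enough to outscope *a diplomat*; only the surface ordering *a diplomat* > *every doctor* is available.

No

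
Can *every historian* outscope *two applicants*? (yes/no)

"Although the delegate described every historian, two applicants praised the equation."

Structurally, *every historian* is inside the adjunct clause *although the delegate described every historian*.
Adverbial clauses are not L-marked, so they are barriers for QR — the quantifier cannot escape the adjunct.
The ordering *every historian* > *two applicants* is therefore underivable.

No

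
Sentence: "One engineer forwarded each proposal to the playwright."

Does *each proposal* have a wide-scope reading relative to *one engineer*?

*one engineer* and *each proposal* are co-arguments of the matrix verb, with nothing but a clause-internal boundary between them.
QR within a single clause is free, so the lower quantifier may take scope over the higher one.
So *each proposal* > *one engineer* is among the available readings.

Yes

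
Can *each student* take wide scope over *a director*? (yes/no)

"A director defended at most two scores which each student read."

No

The DP *each student* is contained in the relative clause *which each student read* modifying *at most two scores*.
Relative clauses are scope islands: a quantifier cannot QR out of a relative clause to take scope in the matrix clause.
So the wide-scope reading for *each student* is blocked.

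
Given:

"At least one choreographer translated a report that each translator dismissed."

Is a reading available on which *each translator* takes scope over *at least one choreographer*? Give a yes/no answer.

No

*each translator* sits inside the relative clause *that each translator dismissed* modifying *a report*.
Relative clauses block scope extraction: QR cannot target a position outside the modified NP.
The inverse ordering *each translator* > *at least one choreographer* is therefore underivable.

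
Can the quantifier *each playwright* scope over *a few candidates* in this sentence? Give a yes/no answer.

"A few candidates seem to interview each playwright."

Yes

Raising constructions are monoclausal for scope purposes; *each playwright* is not separated from *a few candidates* by any island.
Since no island is crossed, the inverse ordering is licensed alongside surface scope.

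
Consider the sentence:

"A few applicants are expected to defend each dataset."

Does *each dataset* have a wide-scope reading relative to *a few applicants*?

Yes

Raising constructions are monoclausal for scope purposes; *each dataset* is not separated from *a few applicants* by any island.
No island intervenes, so both surface and inverse scope are derivable.
Both orderings are possible: *a few applicants* > *each dataset* and *each dataset* > *a few applicants*.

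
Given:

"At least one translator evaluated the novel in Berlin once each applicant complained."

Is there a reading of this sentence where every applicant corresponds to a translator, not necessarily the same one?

No

The described interpretation is the *each applicant* > *at least one translator* scoping.
*each applicant* occurs within the adjunct clause *once each applicant complained*.
Adverbial clauses are not L-marked, so they are barriers for QR — the quantifier cannot escape the adjunct.
So *each applicant* cannot raise high enough to outscope *at least one translator*; only the surface ordering *at least one translator* > *each applicant* is available.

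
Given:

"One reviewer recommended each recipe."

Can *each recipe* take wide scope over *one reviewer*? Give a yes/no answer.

Yes

*each recipe* is the matrix object and *one reviewer* the matrix subject; the two are clausemates.
Nothing blocks QR of the lower DP to a position above the higher one, so inverse scope is available.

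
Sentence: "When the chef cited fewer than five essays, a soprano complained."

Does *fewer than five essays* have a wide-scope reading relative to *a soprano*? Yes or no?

*fewer than five essays* sits inside the adjunct clause *when the chef cited fewer than five essays*.
Adjunct clauses are scope islands: a quantifier inside an adjunct cannot raise into the matrix clause.
The ordering *fewer than five essays* > *a soprano* is therefore underivable.

No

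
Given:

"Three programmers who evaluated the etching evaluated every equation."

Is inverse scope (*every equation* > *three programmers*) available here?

The RC *who evaluated the etching* is an island, but *every equation* is not inside it — it is the matrix object, a clausemate of *three programmers*.
Ordinary QR to a clause-peripheral position gives the wide-scope LF for the lower DP.
Both orderings are possible: *three programmers* > *every equation* and *every equation* > *three programmers*.

Yes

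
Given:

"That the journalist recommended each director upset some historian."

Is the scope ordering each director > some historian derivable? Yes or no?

No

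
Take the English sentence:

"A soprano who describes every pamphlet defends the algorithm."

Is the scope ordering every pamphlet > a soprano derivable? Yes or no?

No

The DP *every pamphlet* is contained in the relative clause *who describes every pamphlet*.
Quantifiers inside a relative clause are trapped there; the RC boundary blocks QR.
The inverse ordering *every pamphlet* > *a soprano* is therefore underivable.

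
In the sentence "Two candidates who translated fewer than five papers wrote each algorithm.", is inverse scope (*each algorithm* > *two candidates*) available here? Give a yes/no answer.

Yes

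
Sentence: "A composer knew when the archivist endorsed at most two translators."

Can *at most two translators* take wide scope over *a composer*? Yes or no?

No

*at most two translators* occurs within the embedded question *when the archivist endorsed at most two translators*.
The wh-island constraint blocks QR out of an embedded interrogative.
There is no licit LF on which *at most two translators* c-commands *a composer*.
(Only the surface reading survives: one fixed composer with respect to all the relevant translators.)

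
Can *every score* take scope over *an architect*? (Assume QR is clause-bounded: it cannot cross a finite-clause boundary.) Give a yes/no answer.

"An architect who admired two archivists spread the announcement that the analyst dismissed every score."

*every score* is embedded in the complex NP *the announcement that the analyst dismissed every score*.
The Complex NP Constraint bars QR out of the complement clause of a noun.
There is no licit LF on which *every score* c-commands *an architect*.
(Only the surface reading survives: one fixed architect with respect to all the relevant scores.)

No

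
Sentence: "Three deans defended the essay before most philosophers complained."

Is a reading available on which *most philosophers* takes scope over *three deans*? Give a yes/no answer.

No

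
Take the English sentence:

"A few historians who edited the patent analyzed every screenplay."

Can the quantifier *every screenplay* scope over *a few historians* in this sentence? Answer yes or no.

Yes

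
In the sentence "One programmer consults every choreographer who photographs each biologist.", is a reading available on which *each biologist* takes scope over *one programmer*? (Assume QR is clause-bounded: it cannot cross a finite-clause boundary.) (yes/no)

No

The DP *each biologist* is contained in the relative clause *who photographs each biologist* modifying *every choreographer*.
Relative clauses block scope extraction: QR cannot target a position outside the modified NP.
So the wide-scope reading for *each biologist* is blocked.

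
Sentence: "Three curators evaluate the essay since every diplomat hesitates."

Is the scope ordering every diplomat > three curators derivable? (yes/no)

No

The target quantifier *every diplomat* is part of the adjunct clause *since every diplomat hesitates*.
Scope out of an adjunct clause is unavailable: QR respects the adjunct-island constraint.
The inverse ordering *every diplomat* > *three curators* is therefore underivable.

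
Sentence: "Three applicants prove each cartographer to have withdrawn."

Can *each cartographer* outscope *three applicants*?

ECM infinitives lack a CP barrier, so *each cartographer* can QR over the matrix subject *three applicants*.
QR within a single clause is free, so the lower quantifier may take scope over the higher one.
So *each cartographer* > *three applicants* is among the available readings.

Yes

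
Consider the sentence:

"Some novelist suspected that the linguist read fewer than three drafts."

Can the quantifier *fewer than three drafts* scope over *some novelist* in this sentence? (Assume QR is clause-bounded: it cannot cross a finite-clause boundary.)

*fewer than three drafts* is embedded in the finite complement clause *that the linguist read fewer than three drafts*.
With QR restricted to its own tensed clause, the embedded quantifier cannot reach a matrix scope position.
There is no licit LF on which *fewer than three drafts* c-commands *some novelist*.
(Only the surface reading survives: one fixed novelist with respect to all the relevant drafts.)

No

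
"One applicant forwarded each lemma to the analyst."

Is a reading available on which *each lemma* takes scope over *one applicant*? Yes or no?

Yes

*each lemma* and *one applicant* are in the same minimal clause.
With no island boundary between them, the object can take inverse scope over the subject via ordinary QR within the clause.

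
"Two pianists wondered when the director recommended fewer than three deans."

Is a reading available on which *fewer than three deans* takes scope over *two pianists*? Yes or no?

*fewer than three deans* sits inside the embedded question *when the director recommended fewer than three deans*.
Embedded wh-clauses are opaque for QR, so the quantifier stays inside the question.
*fewer than three deans* > *two pianists* would require crossing that boundary, which is illicit.

No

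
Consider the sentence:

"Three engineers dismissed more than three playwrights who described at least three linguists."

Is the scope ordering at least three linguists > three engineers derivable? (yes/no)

Structurally, *at least three linguists* is inside the relative clause *who described at least three linguists* modifying *more than three playwrights*.
The relative clause forms an island for QR, so the quantifier is confined to the head noun's restrictor.
*at least three linguists* is confined to the island and cannot take scope over *three engineers*.

No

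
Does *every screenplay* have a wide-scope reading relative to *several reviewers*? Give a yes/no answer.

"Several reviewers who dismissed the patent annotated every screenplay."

Yes

The relative clause *who dismissed the patent* modifies *several reviewers*, but *every screenplay* is not inside that relative clause — it is an argument of the matrix verb.
With no island boundary between them, the object can take inverse scope over the subject via ordinary QR within the clause.
Both orderings are possible: *several reviewers* > *every screenplay* and *every screenplay* > *several reviewers*.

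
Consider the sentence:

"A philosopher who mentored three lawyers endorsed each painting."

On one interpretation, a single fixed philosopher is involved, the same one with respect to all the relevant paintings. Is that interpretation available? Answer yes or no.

That reading corresponds to *a philosopher* > *each painting*.
Surface scope (*a philosopher* > *each painting*) is always derivable; islands only block QR, not in-situ interpretation.

Yes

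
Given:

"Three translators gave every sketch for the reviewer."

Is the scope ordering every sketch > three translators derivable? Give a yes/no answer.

Yes

Both DPs are arguments of the same predicate; there is no clause or island boundary between them.
Since no island is crossed, the inverse ordering is licensed alongside surface scope.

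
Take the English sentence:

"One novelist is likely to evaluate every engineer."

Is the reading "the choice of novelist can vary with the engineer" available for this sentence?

Yes

That reading corresponds to *every engineer* > *one novelist*.
The matrix predicate is a raising verb, whose infinitival complement is not a scope island — *every engineer* can QR into the matrix clause.
Clause-internal QR can adjoin the lower DP above the subject, yielding the inverse reading.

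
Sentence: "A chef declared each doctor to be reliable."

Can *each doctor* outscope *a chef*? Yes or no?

This is an ECM construction: *each doctor* is the infinitival subject, Case-marked by the matrix verb, and the infinitive is transparent for QR.
Clause-internal QR can adjoin the lower DP above the subject, yielding the inverse reading.
So *each doctor* > *a chef* is among the available readings.

Yes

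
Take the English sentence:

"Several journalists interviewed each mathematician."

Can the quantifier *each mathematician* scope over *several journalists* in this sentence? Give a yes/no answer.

*several journalists* and *each mathematician* are co-arguments of the matrix verb, with nothing but a clause-internal boundary between them.
QR within a single clause is free, so the lower quantifier may take scope over the higher one.

Yes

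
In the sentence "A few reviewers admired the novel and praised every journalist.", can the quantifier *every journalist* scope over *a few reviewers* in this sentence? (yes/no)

No

Structurally, *every journalist* is inside one conjunct of the coordinate structure (*praised every journalist*).
A quantifier cannot raise out of one conjunct of a coordination across the whole coordinate structure — the CSC applies to QR.
So *every journalist* cannot raise high enough to outscope *a few reviewers*; only the surface ordering *a few reviewers* > *every journalist* is available.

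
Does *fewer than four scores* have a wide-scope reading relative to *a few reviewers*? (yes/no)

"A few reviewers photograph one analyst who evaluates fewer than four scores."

*fewer than four scores* occurs within the relative clause *who evaluates fewer than four scores* modifying *one analyst*.
Relative clauses are scope islands: a quantifier cannot QR out of a relative clause to take scope in the matrix clause.
*fewer than four scores* > *a few reviewers* would require crossing that boundary, which is illicit.

No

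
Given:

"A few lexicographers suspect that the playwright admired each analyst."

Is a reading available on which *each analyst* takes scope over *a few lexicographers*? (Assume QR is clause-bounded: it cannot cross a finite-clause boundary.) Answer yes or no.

*each analyst* is embedded in the finite complement clause *that the playwright admired each analyst*.
With QR restricted to its own tensed clause, the embedded quantifier cannot reach a matrix scope position.
Hence only narrow scope for *each analyst* (under *a few lexicographers*) survives.

No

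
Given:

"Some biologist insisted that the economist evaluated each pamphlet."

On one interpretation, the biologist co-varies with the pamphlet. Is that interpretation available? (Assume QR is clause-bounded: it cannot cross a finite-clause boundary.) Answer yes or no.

No

The described interpretation is the *each pamphlet* > *some biologist* scoping.
*each pamphlet* sits inside the finite complement clause *that the economist evaluated each pamphlet*.
With QR restricted to its own tensed clause, the embedded quantifier cannot reach a matrix scope position.
The inverse ordering *each pamphlet* > *some biologist* is therefore underivable.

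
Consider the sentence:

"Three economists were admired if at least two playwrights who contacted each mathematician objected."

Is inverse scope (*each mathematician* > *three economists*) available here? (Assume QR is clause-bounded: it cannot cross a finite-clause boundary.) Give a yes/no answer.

*each mathematician* occurs within the relative clause *who contacted each mathematician*, which is itself inside the adjunct *if at least two playwrights who contacted each mathematician objected*.
The quantifier would have to escape first the RC and then the adjunct — two independent island violations.
*each mathematician* > *three economists* would require crossing that boundary, which is illicit.

No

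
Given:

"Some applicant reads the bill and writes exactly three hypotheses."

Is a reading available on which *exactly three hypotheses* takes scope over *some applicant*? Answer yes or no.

*exactly three hypotheses* occurs within one conjunct of the coordinate structure (*writes exactly three hypotheses*).
QR out of a conjunct would have to apply non-ATB, which the CSC forbids.
So *exactly three hypotheses* cannot raise to a position above *some applicant*.
(Only the surface reading survives: one fixed applicant with respect to all the relevant hypotheses.)

No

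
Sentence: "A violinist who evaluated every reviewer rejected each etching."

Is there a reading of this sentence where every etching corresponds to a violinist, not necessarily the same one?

That reading corresponds to *each etching* > *a violinist*.
The RC *who evaluated every reviewer* is an island, but *each etching* is not inside it — it is the matrix object, a clausemate of *a violinist*.
Ordinary QR to a clause-peripheral position gives the wide-scope LF for the lower DP.
Both orderings are possible: *a violinist* > *each etching* and *each etching* > *a violinist*.

Yes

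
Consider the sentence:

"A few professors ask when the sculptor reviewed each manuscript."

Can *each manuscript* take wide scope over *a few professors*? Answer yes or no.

No

*each manuscript* sits inside the embedded question *when the sculptor reviewed each manuscript*.
QR across an interrogative CP boundary is ruled out as a wh-island violation.
*each manuscript* is confined to the island and cannot take scope over *a few professors*.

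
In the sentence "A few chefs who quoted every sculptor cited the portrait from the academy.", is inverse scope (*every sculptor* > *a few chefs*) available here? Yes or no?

No

*every sculptor* sits inside the relative clause *who quoted every sculptor*.
A relative clause is a scope island — quantifier raising cannot cross its boundary.
*every sculptor* is confined to the island and cannot take scope over *a few chefs*.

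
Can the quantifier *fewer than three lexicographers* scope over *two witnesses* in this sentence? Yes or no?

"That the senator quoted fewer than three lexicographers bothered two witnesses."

No

Structurally, *fewer than three lexicographers* is inside the sentential subject *that the senator quoted fewer than three lexicographers*.
Clausal subjects are scope islands; QR from inside the subject into the matrix is barred.
So the wide-scope reading for *fewer than three lexicographers* is blocked.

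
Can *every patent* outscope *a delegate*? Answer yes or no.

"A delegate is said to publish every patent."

Yes

*every patent* is the object of the infinitival complement of a raising predicate; raising infinitives are transparent for QR, so the two DPs are in effect clausemates.
Clause-internal QR can adjoin the lower DP above the subject, yielding the inverse reading.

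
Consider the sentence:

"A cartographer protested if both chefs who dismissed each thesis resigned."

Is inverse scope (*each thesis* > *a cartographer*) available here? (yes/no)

Structurally, *each thesis* is inside the relative clause *who dismissed each thesis*, which is itself inside the adjunct *if both chefs who dismissed each thesis resigned*.
Both the relative clause and the enclosing adjunct are scope islands; QR cannot cross either.
So *each thesis* cannot raise high enough to outscope *a cartographer*; only the surface ordering *a cartographer* > *each thesis* is available.

No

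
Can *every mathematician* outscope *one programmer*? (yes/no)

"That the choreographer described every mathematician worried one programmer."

No

The target quantifier *every mathematician* is part of the sentential subject *that the choreographer described every mathematician*.
Sentential subjects are islands: a quantifier inside the subject clause cannot raise over the matrix predicate.
The ordering *every mathematician* > *one programmer* is therefore underivable.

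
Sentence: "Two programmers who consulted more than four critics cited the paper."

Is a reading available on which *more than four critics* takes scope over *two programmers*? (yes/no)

No

The target quantifier *more than four critics* is part of the relative clause *who consulted more than four critics*.
The relative clause forms an island for QR, so the quantifier is confined to the head noun's restrictor.
So the wide-scope reading for *more than four critics* is blocked.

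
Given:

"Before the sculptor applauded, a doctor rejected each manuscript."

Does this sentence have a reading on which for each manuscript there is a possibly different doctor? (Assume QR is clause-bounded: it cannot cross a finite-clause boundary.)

That reading corresponds to *each manuscript* > *a doctor*.
Neither queried DP is inside the adjunct, so the adjunct-island constraint does not apply.
No island intervenes, so both surface and inverse scope are derivable.

Yes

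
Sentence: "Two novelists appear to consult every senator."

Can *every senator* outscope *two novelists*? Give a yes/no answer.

The matrix predicate is a raising verb, whose infinitival complement is not a scope island — *every senator* can QR into the matrix clause.
QR within a single clause is free, so the lower quantifier may take scope over the higher one.

Yes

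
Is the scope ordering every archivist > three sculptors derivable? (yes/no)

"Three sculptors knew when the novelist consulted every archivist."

No

*every archivist* sits inside the embedded question *when the novelist consulted every archivist*.
An indirect question is a wh-island; the filled [Spec,CP] blocks QR across the CP edge.
So *every archivist* cannot raise to a position above *three sculptors*.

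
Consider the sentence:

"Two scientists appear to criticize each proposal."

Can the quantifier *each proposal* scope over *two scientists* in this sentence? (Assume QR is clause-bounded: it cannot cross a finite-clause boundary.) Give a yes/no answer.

Raising constructions are monoclausal for scope purposes; *each proposal* is not separated from *two scientists* by any island.
Since no island is crossed, the inverse ordering is licensed alongside surface scope.
So *each proposal* > *two scientists* is among the available readings.

Yes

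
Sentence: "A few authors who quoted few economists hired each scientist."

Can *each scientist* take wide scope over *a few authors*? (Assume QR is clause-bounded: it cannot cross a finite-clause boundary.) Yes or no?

Yes

*each scientist* is a matrix argument; only *a few authors* is modified by the relative clause *who quoted few economists*, so the RC island is irrelevant to the target quantifier.
Clause-internal QR can adjoin the lower DP above the subject, yielding the inverse reading.
Both orderings are possible: *a few authors* > *each scientist* and *each scientist* > *a few authors*.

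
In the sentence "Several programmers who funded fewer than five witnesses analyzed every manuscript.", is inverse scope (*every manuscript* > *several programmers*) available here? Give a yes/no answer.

Yes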